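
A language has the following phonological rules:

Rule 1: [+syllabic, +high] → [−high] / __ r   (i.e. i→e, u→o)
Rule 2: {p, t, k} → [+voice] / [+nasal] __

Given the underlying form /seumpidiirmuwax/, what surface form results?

seumbidiermuwax

Rule 1 (pre-rhotic lowering): /i/ is a high vowel immediately before /r/, so it lowers to [e]. /seumpidiirmuwax/ → seumpidiermuwax.
Rule 2 (post-nasal voicing): /p/ is a voiceless stop immediately after the nasal /m/, so it voices to [b]. /seumpidiermuwax/ → seumbidiermuwax.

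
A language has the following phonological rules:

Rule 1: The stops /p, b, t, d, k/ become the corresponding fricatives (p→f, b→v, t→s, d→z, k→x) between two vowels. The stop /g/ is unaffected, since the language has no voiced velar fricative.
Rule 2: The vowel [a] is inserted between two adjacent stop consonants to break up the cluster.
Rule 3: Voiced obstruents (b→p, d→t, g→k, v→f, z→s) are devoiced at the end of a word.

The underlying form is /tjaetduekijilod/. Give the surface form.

tjaetaduexijilot

Rule 1 (intervocalic spirantization): /k/ is a stop between vowels /e/ and /i/, so it spirantizes to the fricative [x]. /tjaetduekijilod/ → tjaetduexijilod.
Rule 2 (stop-cluster a-epenthesis): /t/ and /d/ form a stop–stop cluster, so [a] is inserted between them. /tjaetduexijilod/ → tjaetaduexijilod.
Rule 3 (final devoicing): /d/ is a voiced obstruent in word-final position, so it devoices to [t]. /tjaetaduexijilod/ → tjaetaduexijilot.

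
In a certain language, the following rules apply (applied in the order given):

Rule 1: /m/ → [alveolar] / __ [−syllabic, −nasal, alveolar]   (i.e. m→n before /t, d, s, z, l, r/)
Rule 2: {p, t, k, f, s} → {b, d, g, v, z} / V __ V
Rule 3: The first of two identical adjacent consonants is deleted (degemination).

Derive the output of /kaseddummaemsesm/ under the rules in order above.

kazedumaensesm

Rule 1 (nasal place assimilation): /m/ precedes the alveolar consonant /s/, so it assimilates in place to [n]. /kaseddummaemsesm/ → kaseddummaensesm.
Rule 2 (intervocalic voicing): /s/ is a voiceless obstruent between vowels /a/ and /e/, so it voices to [z]. /kaseddummaensesm/ → kazeddummaensesm.
Rule 3 (degemination): /dd/ is a geminate; the first /d/ deletes. /mm/ is a geminate; the first /m/ deletes. /kazeddummaensesm/ → kazedumaensesm.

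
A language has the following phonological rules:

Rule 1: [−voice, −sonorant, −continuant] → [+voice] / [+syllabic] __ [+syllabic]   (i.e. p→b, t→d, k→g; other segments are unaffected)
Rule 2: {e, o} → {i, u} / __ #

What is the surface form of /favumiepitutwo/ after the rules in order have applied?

favumiebidutwu

Rule 1 (intervocalic voicing): /p/ is a voiceless stop between vowels /e/ and /i/, so it voices to [b]. /t/ is a voiceless stop between vowels /i/ and /u/, so it voices to [d]. /favumiepitutwo/ → favumiebidutwo.
Rule 2 (final vowel raising): /o/ is a mid vowel in word-final position, so it raises to [u]. /favumiebidutwo/ → favumiebidutwu.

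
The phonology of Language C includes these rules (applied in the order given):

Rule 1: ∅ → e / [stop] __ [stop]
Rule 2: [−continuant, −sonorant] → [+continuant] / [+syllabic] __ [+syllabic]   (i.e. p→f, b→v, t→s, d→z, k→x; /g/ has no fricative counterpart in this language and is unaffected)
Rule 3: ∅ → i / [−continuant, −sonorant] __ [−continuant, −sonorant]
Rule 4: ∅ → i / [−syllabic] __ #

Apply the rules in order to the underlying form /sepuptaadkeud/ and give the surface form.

Rule 1 (stop-cluster e-epenthesis): /p/ and /t/ form a stop–stop cluster, so [e] is inserted between them. /d/ and /k/ form a stop–stop cluster, so [e] is inserted between them. /sepuptaadkeud/ → sepupetaadekeud.
Rule 2 (intervocalic spirantization): /p/ is a stop between vowels /e/ and /u/, so it spirantizes to the fricative [f]. /p/ is a stop between vowels /u/ and /e/, so it spirantizes to the fricative [f]. /t/ is a stop between vowels /e/ and /a/, so it spirantizes to the fricative [s]. /d/ is a stop between vowels /a/ and /e/, so it spirantizes to the fricative [z]. /k/ is a stop between vowels /e/ and /e/, so it spirantizes to the fricative [x]. /sepupetaadekeud/ → sefufesaazexeud.
Rule 3 (stop-cluster i-epenthesis): no segment meets the environment; /sefufesaazexeud/ is unchanged.
Rule 4 (final i-epenthesis): the form ends in the consonant /d/, so [i] is inserted word-finally. /sefufesaazexeud/ → sefufesaazexeudi.

sefufesaazexeudi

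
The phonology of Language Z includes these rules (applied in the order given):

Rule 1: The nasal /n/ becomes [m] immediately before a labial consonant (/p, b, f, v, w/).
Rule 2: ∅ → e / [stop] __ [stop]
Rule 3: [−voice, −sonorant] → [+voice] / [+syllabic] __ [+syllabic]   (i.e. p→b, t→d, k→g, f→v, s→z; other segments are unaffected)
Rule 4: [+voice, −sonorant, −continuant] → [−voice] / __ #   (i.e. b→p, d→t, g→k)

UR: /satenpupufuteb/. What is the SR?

sadempubuvudep

Rule 1 (nasal place assimilation): /n/ precedes the labial consonant /p/, so it assimilates in place to [m]. /satenpupufuteb/ → satempupufuteb.
Rule 2 (stop-cluster e-epenthesis): no segment meets the environment; /satempupufuteb/ is unchanged.
Rule 3 (intervocalic voicing): /t/ is a voiceless obstruent between vowels /a/ and /e/, so it voices to [d]. /p/ is a voiceless obstruent between vowels /u/ and /u/, so it voices to [b]. /f/ is a voiceless obstruent between vowels /u/ and /u/, so it voices to [v]. /t/ is a voiceless obstruent between vowels /u/ and /e/, so it voices to [d]. /satempupufuteb/ → sadempubuvudeb.
Rule 4 (final devoicing): /b/ is a voiced stop in word-final position, so it devoices to [p]. /sadempubuvudeb/ → sadempubuvudep.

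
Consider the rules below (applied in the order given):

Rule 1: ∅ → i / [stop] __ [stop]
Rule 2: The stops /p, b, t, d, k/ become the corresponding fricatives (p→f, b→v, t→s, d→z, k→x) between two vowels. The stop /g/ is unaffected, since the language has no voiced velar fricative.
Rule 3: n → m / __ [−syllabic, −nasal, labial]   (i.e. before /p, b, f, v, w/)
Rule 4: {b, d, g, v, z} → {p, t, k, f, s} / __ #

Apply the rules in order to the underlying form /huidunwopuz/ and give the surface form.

huizumwofus

Rule 1 (stop-cluster i-epenthesis): no segment meets the environment; /huidunwopuz/ is unchanged.
Rule 2 (intervocalic spirantization): /d/ is a stop between vowels /i/ and /u/, so it spirantizes to the fricative [z]. /p/ is a stop between vowels /o/ and /u/, so it spirantizes to the fricative [f]. /huidunwopuz/ → huizunwofuz.
Rule 3 (nasal place assimilation): /n/ precedes the labial consonant /w/, so it assimilates in place to [m]. /huizunwofuz/ → huizumwofuz.
Rule 4 (final devoicing): /z/ is a voiced obstruent in word-final position, so it devoices to [s]. /huizumwofuz/ → huizumwofus.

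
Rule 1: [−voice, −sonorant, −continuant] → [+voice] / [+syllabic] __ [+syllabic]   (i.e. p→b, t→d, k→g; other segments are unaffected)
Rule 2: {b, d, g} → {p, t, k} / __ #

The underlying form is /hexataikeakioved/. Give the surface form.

hexadaigeagiovet

Rule 1 (intervocalic voicing): /t/ is a voiceless stop between vowels /a/ and /a/, so it voices to [d]. /k/ is a voiceless stop between vowels /i/ and /e/, so it voices to [g]. /k/ is a voiceless stop between vowels /a/ and /i/, so it voices to [g]. /hexataikeakioved/ → hexadaigeagioved.
Rule 2 (final devoicing): /d/ is a voiced stop in word-final position, so it devoices to [t]. /hexadaigeagioved/ → hexadaigeagiovet.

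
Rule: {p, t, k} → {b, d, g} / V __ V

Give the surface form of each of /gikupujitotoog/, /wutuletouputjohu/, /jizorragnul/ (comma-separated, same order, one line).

/gikupujitotoog/: /k/ is a voiceless stop between vowels /i/ and /u/, so it voices to [g]. /p/ is a voiceless stop between vowels /u/ and /u/, so it voices to [b]. /t/ is a voiceless stop between vowels /i/ and /o/, so it voices to [d]. /t/ is a voiceless stop between vowels /o/ and /o/, so it voices to [d]. → [gigubujidodoog].
/wutuletouputjohu/: /t/ is a voiceless stop between vowels /u/ and /u/, so it voices to [d]. /t/ is a voiceless stop between vowels /e/ and /o/, so it voices to [d]. /p/ is a voiceless stop between vowels /u/ and /u/, so it voices to [b]. → [wuduledoubutjohu].
/jizorragnul/: the rule's environment is not met; surfaces unchanged as [jizorragnul].

gigubujidodoog, wuduledoubutjohu, jizorragnul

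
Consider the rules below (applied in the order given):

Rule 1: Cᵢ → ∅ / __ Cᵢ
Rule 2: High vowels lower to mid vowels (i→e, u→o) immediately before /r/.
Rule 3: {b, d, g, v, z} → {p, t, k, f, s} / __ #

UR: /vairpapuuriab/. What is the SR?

vaerpapuoriap

Rule 1 (degemination): no segment meets the environment; /vairpapuuriab/ is unchanged.
Rule 2 (pre-rhotic lowering): /i/ is a high vowel immediately before /r/, so it lowers to [e]. /u/ is a high vowel immediately before /r/, so it lowers to [o]. /vairpapuuriab/ → vaerpapuoriab.
Rule 3 (final devoicing): /b/ is a voiced obstruent in word-final position, so it devoices to [p]. /vaerpapuoriab/ → vaerpapuoriap.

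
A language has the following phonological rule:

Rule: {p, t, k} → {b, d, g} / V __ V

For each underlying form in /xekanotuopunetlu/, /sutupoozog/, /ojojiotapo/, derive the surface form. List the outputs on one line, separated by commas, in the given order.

xeganoduobunetlu, suduboozog, ojojiodabo

/xekanotuopunetlu/: /k/ is a voiceless stop between vowels /e/ and /a/, so it voices to [g]. /t/ is a voiceless stop between vowels /o/ and /u/, so it voices to [d]. /p/ is a voiceless stop between vowels /o/ and /u/, so it voices to [b]. → [xeganoduobunetlu].
/sutupoozog/: /t/ is a voiceless stop between vowels /u/ and /u/, so it voices to [d]. /p/ is a voiceless stop between vowels /u/ and /o/, so it voices to [b]. → [suduboozog].
/ojojiotapo/: /t/ is a voiceless stop between vowels /o/ and /a/, so it voices to [d]. /p/ is a voiceless stop between vowels /a/ and /o/, so it voices to [b]. → [ojojiodabo].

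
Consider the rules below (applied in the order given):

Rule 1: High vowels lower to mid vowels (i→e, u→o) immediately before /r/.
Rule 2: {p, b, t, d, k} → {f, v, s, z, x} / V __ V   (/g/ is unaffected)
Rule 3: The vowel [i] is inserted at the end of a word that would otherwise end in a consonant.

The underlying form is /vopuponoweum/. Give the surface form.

Rule 1 (pre-rhotic lowering): no segment meets the environment; /vopuponoweum/ is unchanged.
Rule 2 (intervocalic spirantization): /p/ is a stop between vowels /o/ and /u/, so it spirantizes to the fricative [f]. /p/ is a stop between vowels /u/ and /o/, so it spirantizes to the fricative [f]. /vopuponoweum/ → vofufonoweum.
Rule 3 (final i-epenthesis): the form ends in the consonant /m/, so [i] is inserted word-finally. /vofufonoweum/ → vofufonoweumi.

vofufonoweumi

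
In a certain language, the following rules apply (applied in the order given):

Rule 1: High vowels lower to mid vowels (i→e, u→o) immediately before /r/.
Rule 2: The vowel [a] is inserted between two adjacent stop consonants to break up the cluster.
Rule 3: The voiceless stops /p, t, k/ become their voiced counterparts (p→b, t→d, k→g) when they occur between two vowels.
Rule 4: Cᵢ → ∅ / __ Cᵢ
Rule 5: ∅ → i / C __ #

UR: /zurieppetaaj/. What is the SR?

zoriebabedaaji

Rule 1 (pre-rhotic lowering): /u/ is a high vowel immediately before /r/, so it lowers to [o]. /zurieppetaaj/ → zorieppetaaj.
Rule 2 (stop-cluster a-epenthesis): /p/ and /p/ form a stop–stop cluster, so [a] is inserted between them. /zorieppetaaj/ → zoriepapetaaj.
Rule 3 (intervocalic voicing): /p/ is a voiceless stop between vowels /e/ and /a/, so it voices to [b]. /p/ is a voiceless stop between vowels /a/ and /e/, so it voices to [b]. /t/ is a voiceless stop between vowels /e/ and /a/, so it voices to [d]. /zoriepapetaaj/ → zoriebabedaaj.
Rule 4 (degemination): no segment meets the environment; /zoriebabedaaj/ is unchanged.
Rule 5 (final i-epenthesis): the form ends in the consonant /j/, so [i] is inserted word-finally. /zoriebabedaaj/ → zoriebabedaaji.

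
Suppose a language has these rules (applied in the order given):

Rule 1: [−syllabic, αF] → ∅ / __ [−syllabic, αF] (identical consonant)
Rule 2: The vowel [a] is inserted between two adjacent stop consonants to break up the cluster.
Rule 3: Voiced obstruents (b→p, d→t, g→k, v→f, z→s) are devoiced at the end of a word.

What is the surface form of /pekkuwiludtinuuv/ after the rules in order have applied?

pekuwiludatinuuf

Rule 1 (degemination): /kk/ is a geminate; the first /k/ deletes. /pekkuwiludtinuuv/ → pekuwiludtinuuv.
Rule 2 (stop-cluster a-epenthesis): /d/ and /t/ form a stop–stop cluster, so [a] is inserted between them. /pekuwiludtinuuv/ → pekuwiludatinuuv.
Rule 3 (final devoicing): /v/ is a voiced obstruent in word-final position, so it devoices to [f]. /pekuwiludatinuuv/ → pekuwiludatinuuf.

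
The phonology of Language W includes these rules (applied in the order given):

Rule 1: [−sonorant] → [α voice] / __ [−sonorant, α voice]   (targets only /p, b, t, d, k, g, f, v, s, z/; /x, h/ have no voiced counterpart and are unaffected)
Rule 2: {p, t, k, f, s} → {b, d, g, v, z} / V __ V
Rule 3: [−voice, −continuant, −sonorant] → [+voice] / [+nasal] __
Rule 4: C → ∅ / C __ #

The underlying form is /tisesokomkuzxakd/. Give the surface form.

tizezogomgusxag

Rule 1 (regressive voicing assimilation): /z/ precedes the voiceless obstruent /x/, so it devoices to [s] by assimilation. /k/ precedes the voiced obstruent /d/, so it voices to [g] by assimilation. /tisesokomkuzxakd/ → tisesokomkusxagd.
Rule 2 (intervocalic voicing): /s/ is a voiceless obstruent between vowels /i/ and /e/, so it voices to [z]. /s/ is a voiceless obstruent between vowels /e/ and /o/, so it voices to [z]. /k/ is a voiceless obstruent between vowels /o/ and /o/, so it voices to [g]. /tisesokomkusxagd/ → tizezogomkusxagd.
Rule 3 (post-nasal voicing): /k/ is a voiceless stop immediately after the nasal /m/, so it voices to [g]. /tizezogomkusxagd/ → tizezogomgusxagd.
Rule 4 (final cluster simplification): /d/ is the second consonant of a word-final cluster /gd/, so it deletes. /tizezogomgusxagd/ → tizezogomgusxag.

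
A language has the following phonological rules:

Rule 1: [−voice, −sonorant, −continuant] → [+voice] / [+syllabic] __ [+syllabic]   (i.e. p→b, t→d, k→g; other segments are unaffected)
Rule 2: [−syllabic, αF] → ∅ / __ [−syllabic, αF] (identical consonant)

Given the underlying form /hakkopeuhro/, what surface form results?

Rule 1 (intervocalic voicing): /p/ is a voiceless stop between vowels /o/ and /e/, so it voices to [b]. /hakkopeuhro/ → hakkobeuhro.
Rule 2 (degemination): /kk/ is a geminate; the first /k/ deletes. /hakkobeuhro/ → hakobeuhro.

hakobeuhro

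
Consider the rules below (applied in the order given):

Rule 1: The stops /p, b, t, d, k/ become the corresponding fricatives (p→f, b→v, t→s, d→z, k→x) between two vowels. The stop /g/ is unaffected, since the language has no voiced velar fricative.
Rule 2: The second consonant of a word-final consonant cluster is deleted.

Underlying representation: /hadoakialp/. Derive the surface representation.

hazoaxial

Rule 1 (intervocalic spirantization): /d/ is a stop between vowels /a/ and /o/, so it spirantizes to the fricative [z]. /k/ is a stop between vowels /a/ and /i/, so it spirantizes to the fricative [x]. /hadoakialp/ → hazoaxialp.
Rule 2 (final cluster simplification): /p/ is the second consonant of a word-final cluster /lp/, so it deletes. /hazoaxialp/ → hazoaxial.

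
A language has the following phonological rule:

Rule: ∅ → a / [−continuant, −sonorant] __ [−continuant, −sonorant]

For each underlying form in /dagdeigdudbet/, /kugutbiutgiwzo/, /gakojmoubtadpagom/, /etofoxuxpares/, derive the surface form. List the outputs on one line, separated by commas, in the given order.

/dagdeigdudbet/: /g/ and /d/ form a stop–stop cluster, so [a] is inserted between them. /g/ and /d/ form a stop–stop cluster, so [a] is inserted between them. /d/ and /b/ form a stop–stop cluster, so [a] is inserted between them. → [dagadeigadudabet].
/kugutbiutgiwzo/: /t/ and /b/ form a stop–stop cluster, so [a] is inserted between them. /t/ and /g/ form a stop–stop cluster, so [a] is inserted between them. → [kugutabiutagiwzo].
/gakojmoubtadpagom/: /b/ and /t/ form a stop–stop cluster, so [a] is inserted between them. /d/ and /p/ form a stop–stop cluster, so [a] is inserted between them. → [gakojmoubatadapagom].
/etofoxuxpares/: the rule's environment is not met; surfaces unchanged as [etofoxuxpares].

dagadeigadudabet, kugutabiutagiwzo, gakojmoubatadapagom, etofoxuxpares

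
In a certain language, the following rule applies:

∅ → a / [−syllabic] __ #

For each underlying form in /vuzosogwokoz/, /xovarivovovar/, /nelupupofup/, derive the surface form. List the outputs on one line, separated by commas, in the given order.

/vuzosogwokoz/: the form ends in the consonant /z/, so [a] is inserted word-finally. → [vuzosogwokoza].
/xovarivovovar/: the form ends in the consonant /r/, so [a] is inserted word-finally. → [xovarivovovara].
/nelupupofup/: the form ends in the consonant /p/, so [a] is inserted word-finally. → [nelupupofupa].

vuzosogwokoza, xovarivovovara, nelupupofupa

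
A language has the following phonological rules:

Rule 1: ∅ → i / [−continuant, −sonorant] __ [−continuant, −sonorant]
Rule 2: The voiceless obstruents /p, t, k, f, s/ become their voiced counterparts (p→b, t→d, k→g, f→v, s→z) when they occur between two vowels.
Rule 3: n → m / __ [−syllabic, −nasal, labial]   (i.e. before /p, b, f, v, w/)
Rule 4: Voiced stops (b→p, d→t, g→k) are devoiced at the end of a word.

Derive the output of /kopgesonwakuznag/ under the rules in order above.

kobigezomwaguznak

Rule 1 (stop-cluster i-epenthesis): /p/ and /g/ form a stop–stop cluster, so [i] is inserted between them. /kopgesonwakuznag/ → kopigesonwakuznag.
Rule 2 (intervocalic voicing): /p/ is a voiceless obstruent between vowels /o/ and /i/, so it voices to [b]. /s/ is a voiceless obstruent between vowels /e/ and /o/, so it voices to [z]. /k/ is a voiceless obstruent between vowels /a/ and /u/, so it voices to [g]. /kopigesonwakuznag/ → kobigezonwaguznag.
Rule 3 (nasal place assimilation): /n/ precedes the labial consonant /w/, so it assimilates in place to [m]. /kobigezonwaguznag/ → kobigezomwaguznag.
Rule 4 (final devoicing): /g/ is a voiced stop in word-final position, so it devoices to [k]. /kobigezomwaguznag/ → kobigezomwaguznak.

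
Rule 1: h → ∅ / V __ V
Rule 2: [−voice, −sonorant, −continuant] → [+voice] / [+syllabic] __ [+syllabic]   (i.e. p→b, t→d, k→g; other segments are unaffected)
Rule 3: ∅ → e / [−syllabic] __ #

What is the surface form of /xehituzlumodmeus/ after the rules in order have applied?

xeiduzlumodmeuse

Rule 1 (intervocalic h-deletion): /h/ occurs between vowels /e/ and /i/, so it deletes. /xehituzlumodmeus/ → xeituzlumodmeus.
Rule 2 (intervocalic voicing): /t/ is a voiceless stop between vowels /i/ and /u/, so it voices to [d]. /xeituzlumodmeus/ → xeiduzlumodmeus.
Rule 3 (final e-epenthesis): the form ends in the consonant /s/, so [e] is inserted word-finally. /xeiduzlumodmeus/ → xeiduzlumodmeuse.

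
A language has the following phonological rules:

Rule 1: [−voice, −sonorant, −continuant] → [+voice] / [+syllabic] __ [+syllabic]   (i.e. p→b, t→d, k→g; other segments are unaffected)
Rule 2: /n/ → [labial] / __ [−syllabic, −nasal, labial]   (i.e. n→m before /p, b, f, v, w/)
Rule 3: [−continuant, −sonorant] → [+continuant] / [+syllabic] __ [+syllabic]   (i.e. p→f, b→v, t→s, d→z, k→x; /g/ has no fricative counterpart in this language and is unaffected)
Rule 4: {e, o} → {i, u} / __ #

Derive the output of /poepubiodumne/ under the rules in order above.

Rule 1 (intervocalic voicing): /p/ is a voiceless stop between vowels /e/ and /u/, so it voices to [b]. /poepubiodumne/ → poebubiodumne.
Rule 2 (nasal place assimilation): no segment meets the environment; /poebubiodumne/ is unchanged.
Rule 3 (intervocalic spirantization): /b/ is a stop between vowels /e/ and /u/, so it spirantizes to the fricative [v]. /b/ is a stop between vowels /u/ and /i/, so it spirantizes to the fricative [v]. /d/ is a stop between vowels /o/ and /u/, so it spirantizes to the fricative [z]. /poebubiodumne/ → poevuviozumne.
Rule 4 (final vowel raising): /e/ is a mid vowel in word-final position, so it raises to [i]. /poevuviozumne/ → poevuviozumni.

poevuviozumni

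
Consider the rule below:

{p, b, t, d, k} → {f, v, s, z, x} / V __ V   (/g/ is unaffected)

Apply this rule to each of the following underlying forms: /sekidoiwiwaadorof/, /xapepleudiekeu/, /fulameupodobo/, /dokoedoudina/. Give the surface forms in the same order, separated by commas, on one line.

/sekidoiwiwaadorof/: /k/ is a stop between vowels /e/ and /i/, so it spirantizes to the fricative [x]. /d/ is a stop between vowels /i/ and /o/, so it spirantizes to the fricative [z]. /d/ is a stop between vowels /a/ and /o/, so it spirantizes to the fricative [z]. → [sexizoiwiwaazorof].
/xapepleudiekeu/: /p/ is a stop between vowels /a/ and /e/, so it spirantizes to the fricative [f]. /d/ is a stop between vowels /u/ and /i/, so it spirantizes to the fricative [z]. /k/ is a stop between vowels /e/ and /e/, so it spirantizes to the fricative [x]. → [xafepleuziexeu].
/fulameupodobo/: /p/ is a stop between vowels /u/ and /o/, so it spirantizes to the fricative [f]. /d/ is a stop between vowels /o/ and /o/, so it spirantizes to the fricative [z]. /b/ is a stop between vowels /o/ and /o/, so it spirantizes to the fricative [v]. → [fulameufozovo].
/dokoedoudina/: /k/ is a stop between vowels /o/ and /o/, so it spirantizes to the fricative [x]. /d/ is a stop between vowels /e/ and /o/, so it spirantizes to the fricative [z]. /d/ is a stop between vowels /u/ and /i/, so it spirantizes to the fricative [z]. → [doxoezouzina].

sexizoiwiwaazorof, xafepleuziexeu, fulameufozovo, doxoezouzina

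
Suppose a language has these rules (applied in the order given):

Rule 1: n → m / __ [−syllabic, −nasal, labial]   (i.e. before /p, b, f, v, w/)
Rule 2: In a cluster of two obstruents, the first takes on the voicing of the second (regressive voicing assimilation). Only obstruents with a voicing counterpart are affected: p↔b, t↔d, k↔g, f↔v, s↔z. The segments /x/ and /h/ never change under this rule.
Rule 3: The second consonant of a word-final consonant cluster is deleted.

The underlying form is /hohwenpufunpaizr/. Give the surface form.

hohwempufumpaiz

Rule 1 (nasal place assimilation): /n/ precedes the labial consonant /p/, so it assimilates in place to [m]. /n/ precedes the labial consonant /p/, so it assimilates in place to [m]. /hohwenpufunpaizr/ → hohwempufumpaizr.
Rule 2 (regressive voicing assimilation): no segment meets the environment; /hohwempufumpaizr/ is unchanged.
Rule 3 (final cluster simplification): /r/ is the second consonant of a word-final cluster /zr/, so it deletes. /hohwempufumpaizr/ → hohwempufumpaiz.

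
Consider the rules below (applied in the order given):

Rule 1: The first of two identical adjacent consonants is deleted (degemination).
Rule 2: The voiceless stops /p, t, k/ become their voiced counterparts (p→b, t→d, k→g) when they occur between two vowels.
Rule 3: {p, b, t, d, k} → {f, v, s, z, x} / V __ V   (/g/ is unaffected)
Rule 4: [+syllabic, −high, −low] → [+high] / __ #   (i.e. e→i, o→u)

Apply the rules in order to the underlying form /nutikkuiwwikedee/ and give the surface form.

Rule 1 (degemination): /kk/ is a geminate; the first /k/ deletes. /ww/ is a geminate; the first /w/ deletes. /nutikkuiwwikedee/ → nutikuiwikedee.
Rule 2 (intervocalic voicing): /t/ is a voiceless stop between vowels /u/ and /i/, so it voices to [d]. /k/ is a voiceless stop between vowels /i/ and /u/, so it voices to [g]. /k/ is a voiceless stop between vowels /i/ and /e/, so it voices to [g]. /nutikuiwikedee/ → nudiguiwigedee.
Rule 3 (intervocalic spirantization): /d/ is a stop between vowels /u/ and /i/, so it spirantizes to the fricative [z]. /d/ is a stop between vowels /e/ and /e/, so it spirantizes to the fricative [z]. /nudiguiwigedee/ → nuziguiwigezee.
Rule 4 (final vowel raising): /e/ is a mid vowel in word-final position, so it raises to [i]. /nuziguiwigezee/ → nuziguiwigezei.

nuziguiwigezei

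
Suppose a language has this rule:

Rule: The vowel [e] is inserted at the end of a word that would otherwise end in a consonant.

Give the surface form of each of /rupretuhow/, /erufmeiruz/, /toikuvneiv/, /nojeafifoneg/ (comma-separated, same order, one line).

rupretuhowe, erufmeiruze, toikuvneive, nojeafifonege

/rupretuhow/: the form ends in the consonant /w/, so [e] is inserted word-finally. → [rupretuhowe].
/erufmeiruz/: the form ends in the consonant /z/, so [e] is inserted word-finally. → [erufmeiruze].
/toikuvneiv/: the form ends in the consonant /v/, so [e] is inserted word-finally. → [toikuvneive].
/nojeafifoneg/: the form ends in the consonant /g/, so [e] is inserted word-finally. → [nojeafifonege].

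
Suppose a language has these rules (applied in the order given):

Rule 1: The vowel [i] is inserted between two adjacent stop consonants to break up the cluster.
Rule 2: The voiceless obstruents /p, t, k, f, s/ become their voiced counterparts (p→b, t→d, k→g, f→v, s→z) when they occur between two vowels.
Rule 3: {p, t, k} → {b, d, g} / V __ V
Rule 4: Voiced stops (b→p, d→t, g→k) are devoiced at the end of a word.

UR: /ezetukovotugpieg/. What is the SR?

ezedugovodugibiek

Rule 1 (stop-cluster i-epenthesis): /g/ and /p/ form a stop–stop cluster, so [i] is inserted between them. /ezetukovotugpieg/ → ezetukovotugipieg.
Rule 2 (intervocalic voicing): /t/ is a voiceless obstruent between vowels /e/ and /u/, so it voices to [d]. /k/ is a voiceless obstruent between vowels /u/ and /o/, so it voices to [g]. /t/ is a voiceless obstruent between vowels /o/ and /u/, so it voices to [d]. /p/ is a voiceless obstruent between vowels /i/ and /i/, so it voices to [b]. /ezetukovotugipieg/ → ezedugovodugibieg.
Rule 3 (intervocalic voicing): no segment meets the environment; /ezedugovodugibieg/ is unchanged.
Rule 4 (final devoicing): /g/ is a voiced stop in word-final position, so it devoices to [k]. /ezedugovodugibieg/ → ezedugovodugibiek.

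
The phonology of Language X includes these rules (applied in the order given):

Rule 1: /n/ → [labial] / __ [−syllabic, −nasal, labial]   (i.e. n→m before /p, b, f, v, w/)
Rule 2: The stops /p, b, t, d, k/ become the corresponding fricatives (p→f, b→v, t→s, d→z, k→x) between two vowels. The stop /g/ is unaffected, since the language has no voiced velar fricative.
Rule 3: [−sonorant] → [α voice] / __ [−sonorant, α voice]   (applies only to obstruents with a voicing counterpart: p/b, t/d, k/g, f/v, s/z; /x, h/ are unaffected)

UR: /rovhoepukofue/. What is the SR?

Rule 1 (nasal place assimilation): no segment meets the environment; /rovhoepukofue/ is unchanged.
Rule 2 (intervocalic spirantization): /p/ is a stop between vowels /e/ and /u/, so it spirantizes to the fricative [f]. /k/ is a stop between vowels /u/ and /o/, so it spirantizes to the fricative [x]. /rovhoepukofue/ → rovhoefuxofue.
Rule 3 (regressive voicing assimilation): /v/ precedes the voiceless obstruent /h/, so it devoices to [f] by assimilation. /rovhoefuxofue/ → rofhoefuxofue.

rofhoefuxofue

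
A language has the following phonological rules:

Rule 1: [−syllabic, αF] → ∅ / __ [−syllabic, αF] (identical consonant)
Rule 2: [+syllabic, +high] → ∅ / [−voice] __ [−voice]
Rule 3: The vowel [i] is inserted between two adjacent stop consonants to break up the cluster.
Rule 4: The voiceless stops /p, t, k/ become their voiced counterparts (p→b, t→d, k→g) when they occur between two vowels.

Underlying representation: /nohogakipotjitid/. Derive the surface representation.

Rule 1 (degemination): no segment meets the environment; /nohogakipotjitid/ is unchanged.
Rule 2 (high vowel syncope): /i/ is a high vowel flanked by voiceless consonants /k/ and /p/, so it deletes. /nohogakipotjitid/ → nohogakpotjitid.
Rule 3 (stop-cluster i-epenthesis): /k/ and /p/ form a stop–stop cluster, so [i] is inserted between them. /nohogakpotjitid/ → nohogakipotjitid.
Rule 4 (intervocalic voicing): /k/ is a voiceless stop between vowels /a/ and /i/, so it voices to [g]. /p/ is a voiceless stop between vowels /i/ and /o/, so it voices to [b]. /t/ is a voiceless stop between vowels /i/ and /i/, so it voices to [d]. /nohogakipotjitid/ → nohogagibotjidid.

nohogagibotjidid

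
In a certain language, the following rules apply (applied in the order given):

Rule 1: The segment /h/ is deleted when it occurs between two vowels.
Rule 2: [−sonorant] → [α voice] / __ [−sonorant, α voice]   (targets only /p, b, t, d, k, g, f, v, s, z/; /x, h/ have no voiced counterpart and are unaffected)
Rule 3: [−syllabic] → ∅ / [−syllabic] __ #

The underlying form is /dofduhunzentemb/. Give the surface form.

Rule 1 (intervocalic h-deletion): /h/ occurs between vowels /u/ and /u/, so it deletes. /dofduhunzentemb/ → dofduunzentemb.
Rule 2 (regressive voicing assimilation): /f/ precedes the voiced obstruent /d/, so it voices to [v] by assimilation. /dofduunzentemb/ → dovduunzentemb.
Rule 3 (final cluster simplification): /b/ is the second consonant of a word-final cluster /mb/, so it deletes. /dovduunzentemb/ → dovduunzentem.

dovduunzentem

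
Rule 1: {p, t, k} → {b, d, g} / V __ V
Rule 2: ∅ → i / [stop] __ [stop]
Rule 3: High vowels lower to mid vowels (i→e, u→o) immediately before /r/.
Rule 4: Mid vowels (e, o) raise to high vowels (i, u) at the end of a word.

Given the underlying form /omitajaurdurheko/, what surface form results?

Rule 1 (intervocalic voicing): /t/ is a voiceless stop between vowels /i/ and /a/, so it voices to [d]. /k/ is a voiceless stop between vowels /e/ and /o/, so it voices to [g]. /omitajaurdurheko/ → omidajaurdurhego.
Rule 2 (stop-cluster i-epenthesis): no segment meets the environment; /omidajaurdurhego/ is unchanged.
Rule 3 (pre-rhotic lowering): /u/ is a high vowel immediately before /r/, so it lowers to [o]. /u/ is a high vowel immediately before /r/, so it lowers to [o]. /omidajaurdurhego/ → omidajaordorhego.
Rule 4 (final vowel raising): /o/ is a mid vowel in word-final position, so it raises to [u]. /omidajaordorhego/ → omidajaordorhegu.

omidajaordorhegu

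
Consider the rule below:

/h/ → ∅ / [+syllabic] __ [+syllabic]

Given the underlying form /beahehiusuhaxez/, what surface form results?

beaeiusuaxez

/h/ occurs between vowels /a/ and /e/, so it deletes.
/h/ occurs between vowels /e/ and /i/, so it deletes.
/h/ occurs between vowels /u/ and /a/, so it deletes.
Surface form: [beaeiusuaxez].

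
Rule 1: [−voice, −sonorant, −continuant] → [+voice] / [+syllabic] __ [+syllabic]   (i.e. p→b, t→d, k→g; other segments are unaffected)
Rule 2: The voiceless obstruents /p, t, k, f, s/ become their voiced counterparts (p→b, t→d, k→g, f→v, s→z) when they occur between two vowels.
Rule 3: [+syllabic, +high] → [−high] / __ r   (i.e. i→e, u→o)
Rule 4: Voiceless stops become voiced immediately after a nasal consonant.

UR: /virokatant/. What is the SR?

verogadand

Rule 1 (intervocalic voicing): /k/ is a voiceless stop between vowels /o/ and /a/, so it voices to [g]. /t/ is a voiceless stop between vowels /a/ and /a/, so it voices to [d]. /virokatant/ → virogadant.
Rule 2 (intervocalic voicing): no segment meets the environment; /virogadant/ is unchanged.
Rule 3 (pre-rhotic lowering): /i/ is a high vowel immediately before /r/, so it lowers to [e]. /virogadant/ → verogadant.
Rule 4 (post-nasal voicing): /t/ is a voiceless stop immediately after the nasal /n/, so it voices to [d]. /verogadant/ → verogadand.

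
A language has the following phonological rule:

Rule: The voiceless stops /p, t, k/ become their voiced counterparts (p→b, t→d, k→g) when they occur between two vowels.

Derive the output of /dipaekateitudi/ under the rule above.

/p/ is a voiceless stop between vowels /i/ and /a/, so it voices to [b].
/k/ is a voiceless stop between vowels /e/ and /a/, so it voices to [g].
/t/ is a voiceless stop between vowels /a/ and /e/, so it voices to [d].
/t/ is a voiceless stop between vowels /i/ and /u/, so it voices to [d].
Surface form: [dibaegadeidudi].

dibaegadeidudi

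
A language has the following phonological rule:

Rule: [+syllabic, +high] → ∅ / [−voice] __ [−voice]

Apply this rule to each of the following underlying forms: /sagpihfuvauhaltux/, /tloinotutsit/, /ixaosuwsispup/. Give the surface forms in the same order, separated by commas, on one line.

/sagpihfuvauhaltux/: /i/ is a high vowel flanked by voiceless consonants /p/ and /h/, so it deletes. /u/ is a high vowel flanked by voiceless consonants /t/ and /x/, so it deletes. → [sagphfuvauhaltx].
/tloinotutsit/: /u/ is a high vowel flanked by voiceless consonants /t/ and /t/, so it deletes. /i/ is a high vowel flanked by voiceless consonants /s/ and /t/, so it deletes. → [tloinottst].
/ixaosuwsispup/: /i/ is a high vowel flanked by voiceless consonants /s/ and /s/, so it deletes. /u/ is a high vowel flanked by voiceless consonants /p/ and /p/, so it deletes. → [ixaosuwsspp].

sagphfuvauhaltx, tloinottst, ixaosuwsspp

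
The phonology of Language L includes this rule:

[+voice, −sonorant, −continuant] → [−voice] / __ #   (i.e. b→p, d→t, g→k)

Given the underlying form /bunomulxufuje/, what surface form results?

No segment of /bunomulxufuje/ meets the structural description of the rule, so the form surfaces unchanged.

bunomulxufuje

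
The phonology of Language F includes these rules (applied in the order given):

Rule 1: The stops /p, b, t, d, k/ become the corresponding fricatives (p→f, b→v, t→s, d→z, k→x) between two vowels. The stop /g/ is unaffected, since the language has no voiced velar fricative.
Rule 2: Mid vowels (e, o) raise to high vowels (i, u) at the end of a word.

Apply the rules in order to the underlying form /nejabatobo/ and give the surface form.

nejavasovu

Rule 1 (intervocalic spirantization): /b/ is a stop between vowels /a/ and /a/, so it spirantizes to the fricative [v]. /t/ is a stop between vowels /a/ and /o/, so it spirantizes to the fricative [s]. /b/ is a stop between vowels /o/ and /o/, so it spirantizes to the fricative [v]. /nejabatobo/ → nejavasovo.
Rule 2 (final vowel raising): /o/ is a mid vowel in word-final position, so it raises to [u]. /nejavasovo/ → nejavasovu.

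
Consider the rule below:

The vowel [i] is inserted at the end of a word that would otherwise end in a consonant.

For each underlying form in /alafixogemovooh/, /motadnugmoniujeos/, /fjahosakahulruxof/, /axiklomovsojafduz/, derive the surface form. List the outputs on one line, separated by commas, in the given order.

alafixogemovoohi, motadnugmoniujeosi, fjahosakahulruxofi, axiklomovsojafduzi

/alafixogemovooh/: the form ends in the consonant /h/, so [i] is inserted word-finally. → [alafixogemovoohi].
/motadnugmoniujeos/: the form ends in the consonant /s/, so [i] is inserted word-finally. → [motadnugmoniujeosi].
/fjahosakahulruxof/: the form ends in the consonant /f/, so [i] is inserted word-finally. → [fjahosakahulruxofi].
/axiklomovsojafduz/: the form ends in the consonant /z/, so [i] is inserted word-finally. → [axiklomovsojafduzi].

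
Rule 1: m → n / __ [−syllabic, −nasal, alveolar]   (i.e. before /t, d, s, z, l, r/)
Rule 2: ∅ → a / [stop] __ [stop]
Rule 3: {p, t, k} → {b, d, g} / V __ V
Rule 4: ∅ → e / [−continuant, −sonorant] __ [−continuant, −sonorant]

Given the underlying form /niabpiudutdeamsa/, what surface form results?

Rule 1 (nasal place assimilation): /m/ precedes the alveolar consonant /s/, so it assimilates in place to [n]. /niabpiudutdeamsa/ → niabpiudutdeansa.
Rule 2 (stop-cluster a-epenthesis): /b/ and /p/ form a stop–stop cluster, so [a] is inserted between them. /t/ and /d/ form a stop–stop cluster, so [a] is inserted between them. /niabpiudutdeansa/ → niabapiudutadeansa.
Rule 3 (intervocalic voicing): /p/ is a voiceless stop between vowels /a/ and /i/, so it voices to [b]. /t/ is a voiceless stop between vowels /u/ and /a/, so it voices to [d]. /niabapiudutadeansa/ → niababiududadeansa.
Rule 4 (stop-cluster e-epenthesis): no segment meets the environment; /niababiududadeansa/ is unchanged.

niababiududadeansa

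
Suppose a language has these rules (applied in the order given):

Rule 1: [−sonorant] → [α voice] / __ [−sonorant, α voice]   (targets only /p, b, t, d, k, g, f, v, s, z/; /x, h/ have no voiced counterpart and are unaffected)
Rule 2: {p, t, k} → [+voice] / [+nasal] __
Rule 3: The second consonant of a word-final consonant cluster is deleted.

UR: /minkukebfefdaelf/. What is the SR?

Rule 1 (regressive voicing assimilation): /b/ precedes the voiceless obstruent /f/, so it devoices to [p] by assimilation. /f/ precedes the voiced obstruent /d/, so it voices to [v] by assimilation. /minkukebfefdaelf/ → minkukepfevdaelf.
Rule 2 (post-nasal voicing): /k/ is a voiceless stop immediately after the nasal /n/, so it voices to [g]. /minkukepfevdaelf/ → mingukepfevdaelf.
Rule 3 (final cluster simplification): /f/ is the second consonant of a word-final cluster /lf/, so it deletes. /mingukepfevdaelf/ → mingukepfevdael.

mingukepfevdael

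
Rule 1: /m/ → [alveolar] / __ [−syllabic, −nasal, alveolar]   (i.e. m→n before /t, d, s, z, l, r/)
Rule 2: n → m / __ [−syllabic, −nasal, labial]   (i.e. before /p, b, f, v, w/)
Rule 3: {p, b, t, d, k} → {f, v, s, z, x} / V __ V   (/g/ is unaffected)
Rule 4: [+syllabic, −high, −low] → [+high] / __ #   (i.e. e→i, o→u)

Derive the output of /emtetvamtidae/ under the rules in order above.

entetvantizai

Rule 1 (nasal place assimilation): /m/ precedes the alveolar consonant /t/, so it assimilates in place to [n]. /m/ precedes the alveolar consonant /t/, so it assimilates in place to [n]. /emtetvamtidae/ → entetvantidae.
Rule 2 (nasal place assimilation): no segment meets the environment; /entetvantidae/ is unchanged.
Rule 3 (intervocalic spirantization): /d/ is a stop between vowels /i/ and /a/, so it spirantizes to the fricative [z]. /entetvantidae/ → entetvantizae.
Rule 4 (final vowel raising): /e/ is a mid vowel in word-final position, so it raises to [i]. /entetvantizae/ → entetvantizai.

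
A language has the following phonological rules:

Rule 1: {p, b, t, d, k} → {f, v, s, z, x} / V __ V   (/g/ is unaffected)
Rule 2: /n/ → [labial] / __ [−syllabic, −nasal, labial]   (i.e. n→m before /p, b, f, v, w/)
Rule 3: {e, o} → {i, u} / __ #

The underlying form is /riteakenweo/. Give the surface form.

riseaxemweu

Rule 1 (intervocalic spirantization): /t/ is a stop between vowels /i/ and /e/, so it spirantizes to the fricative [s]. /k/ is a stop between vowels /a/ and /e/, so it spirantizes to the fricative [x]. /riteakenweo/ → riseaxenweo.
Rule 2 (nasal place assimilation): /n/ precedes the labial consonant /w/, so it assimilates in place to [m]. /riseaxenweo/ → riseaxemweo.
Rule 3 (final vowel raising): /o/ is a mid vowel in word-final position, so it raises to [u]. /riseaxemweo/ → riseaxemweu.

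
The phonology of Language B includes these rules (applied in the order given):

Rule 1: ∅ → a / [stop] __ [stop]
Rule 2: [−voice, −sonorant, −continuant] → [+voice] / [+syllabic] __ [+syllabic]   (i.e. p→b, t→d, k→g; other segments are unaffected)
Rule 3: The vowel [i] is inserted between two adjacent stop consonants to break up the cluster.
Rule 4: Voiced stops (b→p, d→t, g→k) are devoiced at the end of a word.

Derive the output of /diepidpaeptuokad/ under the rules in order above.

diebidabaebaduogat

Rule 1 (stop-cluster a-epenthesis): /d/ and /p/ form a stop–stop cluster, so [a] is inserted between them. /p/ and /t/ form a stop–stop cluster, so [a] is inserted between them. /diepidpaeptuokad/ → diepidapaepatuokad.
Rule 2 (intervocalic voicing): /p/ is a voiceless stop between vowels /e/ and /i/, so it voices to [b]. /p/ is a voiceless stop between vowels /a/ and /a/, so it voices to [b]. /p/ is a voiceless stop between vowels /e/ and /a/, so it voices to [b]. /t/ is a voiceless stop between vowels /a/ and /u/, so it voices to [d]. /k/ is a voiceless stop between vowels /o/ and /a/, so it voices to [g]. /diepidapaepatuokad/ → diebidabaebaduogad.
Rule 3 (stop-cluster i-epenthesis): no segment meets the environment; /diebidabaebaduogad/ is unchanged.
Rule 4 (final devoicing): /d/ is a voiced stop in word-final position, so it devoices to [t]. /diebidabaebaduogad/ → diebidabaebaduogat.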